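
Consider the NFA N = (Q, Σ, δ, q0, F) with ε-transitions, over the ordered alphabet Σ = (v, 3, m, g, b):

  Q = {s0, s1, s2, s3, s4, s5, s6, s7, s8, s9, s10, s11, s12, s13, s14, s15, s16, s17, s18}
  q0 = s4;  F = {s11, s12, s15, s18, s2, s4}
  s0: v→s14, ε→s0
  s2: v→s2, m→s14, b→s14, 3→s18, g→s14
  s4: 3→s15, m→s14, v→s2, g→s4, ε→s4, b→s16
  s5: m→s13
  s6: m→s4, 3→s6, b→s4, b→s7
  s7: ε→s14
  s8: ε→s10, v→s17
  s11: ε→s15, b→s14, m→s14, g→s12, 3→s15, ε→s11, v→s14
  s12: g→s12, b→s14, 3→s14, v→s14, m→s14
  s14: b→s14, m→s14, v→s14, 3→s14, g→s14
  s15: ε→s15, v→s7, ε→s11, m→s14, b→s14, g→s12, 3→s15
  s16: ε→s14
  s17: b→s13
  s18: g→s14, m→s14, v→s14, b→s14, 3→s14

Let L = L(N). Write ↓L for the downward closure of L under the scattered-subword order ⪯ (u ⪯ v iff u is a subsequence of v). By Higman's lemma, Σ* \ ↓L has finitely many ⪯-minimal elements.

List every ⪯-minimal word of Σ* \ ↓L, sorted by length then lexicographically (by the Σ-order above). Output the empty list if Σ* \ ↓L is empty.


|Q|=19, |F|=6, |δ|=52 (9 ε).
min D↑ (6 st, q0=0, F={3}): 0:v→1,3→2,m→3,g→0,b→3 1:v→1,3→4,m→3,g→3,b→3 2:v→3,3→2,m→3,g→5,b→3 3:v→3,3→3,m→3,g→3,b→3 4:v→3,3→3,m→3,g→3,b→3 5:v→3,3→3,m→3,g→5,b→3 (ε-aug+det+¬).
'm': N↓-sim [9, 1] end={s14} ∉↓L; 1/1 deletions ∈↓L.
'b': |S_i|=[9, 2] end={s14,s16} ∉↓L; 1/1 deletions ∈↓L.
'vg': N↓-sim [9, 4, 1] end={s14} ∉↓L; 2/2 single-dels accept.
'3v': N↓-sim [9, 6, 2] end={s14,s7} — reject; 2/2 single-dels accept.
'v33': |S_i|=[9, 4, 2, 1] end={s14} ∉↓L; 3/3 del acc.
'3g3': run [9, 6, 2, 1] end={s14} — reject; 3/3 single-dels accept.
6 obstructions.

min(Σ*\↓L) = [m, b, vg, 3v, v33, 3g3].


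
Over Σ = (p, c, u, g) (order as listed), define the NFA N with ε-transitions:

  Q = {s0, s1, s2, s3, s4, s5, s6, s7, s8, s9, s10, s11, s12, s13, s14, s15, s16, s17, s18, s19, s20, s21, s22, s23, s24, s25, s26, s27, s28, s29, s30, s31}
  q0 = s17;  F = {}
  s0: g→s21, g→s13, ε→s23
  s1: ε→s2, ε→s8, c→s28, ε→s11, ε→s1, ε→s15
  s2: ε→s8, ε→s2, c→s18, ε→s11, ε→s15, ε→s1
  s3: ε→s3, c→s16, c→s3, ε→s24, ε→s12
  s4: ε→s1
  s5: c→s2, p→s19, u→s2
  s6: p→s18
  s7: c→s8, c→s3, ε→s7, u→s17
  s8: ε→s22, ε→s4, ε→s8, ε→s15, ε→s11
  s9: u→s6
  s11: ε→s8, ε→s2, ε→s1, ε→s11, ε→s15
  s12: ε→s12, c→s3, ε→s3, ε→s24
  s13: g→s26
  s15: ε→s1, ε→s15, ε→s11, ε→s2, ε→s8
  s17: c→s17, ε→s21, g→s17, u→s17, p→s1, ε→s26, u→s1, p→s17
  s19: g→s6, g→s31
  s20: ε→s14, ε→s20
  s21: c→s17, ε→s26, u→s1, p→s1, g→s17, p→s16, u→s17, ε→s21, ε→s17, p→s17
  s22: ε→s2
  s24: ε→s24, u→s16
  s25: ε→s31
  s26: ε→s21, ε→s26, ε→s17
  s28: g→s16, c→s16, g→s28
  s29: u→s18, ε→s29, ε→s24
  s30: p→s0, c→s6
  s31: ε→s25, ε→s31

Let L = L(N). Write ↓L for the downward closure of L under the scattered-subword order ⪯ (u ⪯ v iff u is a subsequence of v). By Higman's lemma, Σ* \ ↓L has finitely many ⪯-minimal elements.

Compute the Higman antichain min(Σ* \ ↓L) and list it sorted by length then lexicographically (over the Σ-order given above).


min(Σ*\↓L) = [ε].

|Q|=32, |F|=0, |δ|=89 (51 ε).
min D↑ (1 st, q0=0, F={0}): 0:p→0,c→0,u→0,g→0.
ε ∈ L(D↑) ⇒ ↓L = ∅.


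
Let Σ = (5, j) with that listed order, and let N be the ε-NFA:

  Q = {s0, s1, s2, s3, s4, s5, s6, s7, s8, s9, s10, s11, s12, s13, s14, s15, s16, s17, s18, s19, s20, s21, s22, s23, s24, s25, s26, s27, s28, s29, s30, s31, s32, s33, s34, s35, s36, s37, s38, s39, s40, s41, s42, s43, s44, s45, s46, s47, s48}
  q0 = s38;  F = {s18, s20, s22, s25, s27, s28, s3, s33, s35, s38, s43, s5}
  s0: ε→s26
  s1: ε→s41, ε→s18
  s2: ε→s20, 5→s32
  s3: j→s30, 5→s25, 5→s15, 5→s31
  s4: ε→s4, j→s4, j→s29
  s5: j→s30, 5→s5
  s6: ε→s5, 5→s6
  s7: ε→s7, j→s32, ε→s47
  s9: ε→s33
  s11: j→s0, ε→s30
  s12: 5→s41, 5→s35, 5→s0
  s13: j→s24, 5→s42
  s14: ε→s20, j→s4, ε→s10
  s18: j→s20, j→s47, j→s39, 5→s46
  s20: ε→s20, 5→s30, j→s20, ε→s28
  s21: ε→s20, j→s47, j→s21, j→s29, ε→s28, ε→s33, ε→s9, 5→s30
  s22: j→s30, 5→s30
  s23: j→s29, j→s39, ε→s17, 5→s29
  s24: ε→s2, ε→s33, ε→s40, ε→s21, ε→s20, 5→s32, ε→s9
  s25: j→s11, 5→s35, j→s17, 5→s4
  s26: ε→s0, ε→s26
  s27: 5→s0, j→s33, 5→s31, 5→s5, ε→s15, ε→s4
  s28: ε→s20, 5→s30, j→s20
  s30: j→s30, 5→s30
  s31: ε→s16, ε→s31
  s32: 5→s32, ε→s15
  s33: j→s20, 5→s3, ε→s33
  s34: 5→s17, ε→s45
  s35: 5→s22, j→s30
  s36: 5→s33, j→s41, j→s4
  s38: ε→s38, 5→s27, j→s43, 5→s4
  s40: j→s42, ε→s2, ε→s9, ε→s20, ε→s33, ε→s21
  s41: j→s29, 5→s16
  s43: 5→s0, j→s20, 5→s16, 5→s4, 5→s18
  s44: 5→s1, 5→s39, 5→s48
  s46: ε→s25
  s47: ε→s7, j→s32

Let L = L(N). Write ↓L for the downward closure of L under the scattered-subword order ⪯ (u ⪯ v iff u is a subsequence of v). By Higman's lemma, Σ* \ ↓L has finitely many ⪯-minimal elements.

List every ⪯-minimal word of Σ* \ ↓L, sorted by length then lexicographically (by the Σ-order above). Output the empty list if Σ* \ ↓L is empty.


min(Σ*\↓L) = [55j, jj5, j55555].

|Q|=49, |F|=12, |δ|=113 (43 ε).
min D↑ (12 st, q0=0, F={7}): 0:5→1,j→2 1:5→3,j→4 2:5→5,j→6 3:5→3,j→7 4:5→8,j→6 5:5→9,j→6 6:5→7,j→6 7:5→7,j→7 8:5→9,j→7 9:5→10,j→7 10:5→11,j→7 11:5→7,j→7.
'55j': run [27, 25, 17, 7] end={s0,s11,s17,s26,s29,s30,s4} — reject; 3/3 deletions ∈↓L.
'jj5': run [27, 24, 14, 3] end={s15,s30,s32} rej; 3/3 deletions ∈↓L.
'j55555': |S_i|=[27, 24, 22, 15, 7, 4, 3] end={s15,s30,s32} ∉↓L; 6/6 deletions ∈↓L.
3 minimals (antichain).


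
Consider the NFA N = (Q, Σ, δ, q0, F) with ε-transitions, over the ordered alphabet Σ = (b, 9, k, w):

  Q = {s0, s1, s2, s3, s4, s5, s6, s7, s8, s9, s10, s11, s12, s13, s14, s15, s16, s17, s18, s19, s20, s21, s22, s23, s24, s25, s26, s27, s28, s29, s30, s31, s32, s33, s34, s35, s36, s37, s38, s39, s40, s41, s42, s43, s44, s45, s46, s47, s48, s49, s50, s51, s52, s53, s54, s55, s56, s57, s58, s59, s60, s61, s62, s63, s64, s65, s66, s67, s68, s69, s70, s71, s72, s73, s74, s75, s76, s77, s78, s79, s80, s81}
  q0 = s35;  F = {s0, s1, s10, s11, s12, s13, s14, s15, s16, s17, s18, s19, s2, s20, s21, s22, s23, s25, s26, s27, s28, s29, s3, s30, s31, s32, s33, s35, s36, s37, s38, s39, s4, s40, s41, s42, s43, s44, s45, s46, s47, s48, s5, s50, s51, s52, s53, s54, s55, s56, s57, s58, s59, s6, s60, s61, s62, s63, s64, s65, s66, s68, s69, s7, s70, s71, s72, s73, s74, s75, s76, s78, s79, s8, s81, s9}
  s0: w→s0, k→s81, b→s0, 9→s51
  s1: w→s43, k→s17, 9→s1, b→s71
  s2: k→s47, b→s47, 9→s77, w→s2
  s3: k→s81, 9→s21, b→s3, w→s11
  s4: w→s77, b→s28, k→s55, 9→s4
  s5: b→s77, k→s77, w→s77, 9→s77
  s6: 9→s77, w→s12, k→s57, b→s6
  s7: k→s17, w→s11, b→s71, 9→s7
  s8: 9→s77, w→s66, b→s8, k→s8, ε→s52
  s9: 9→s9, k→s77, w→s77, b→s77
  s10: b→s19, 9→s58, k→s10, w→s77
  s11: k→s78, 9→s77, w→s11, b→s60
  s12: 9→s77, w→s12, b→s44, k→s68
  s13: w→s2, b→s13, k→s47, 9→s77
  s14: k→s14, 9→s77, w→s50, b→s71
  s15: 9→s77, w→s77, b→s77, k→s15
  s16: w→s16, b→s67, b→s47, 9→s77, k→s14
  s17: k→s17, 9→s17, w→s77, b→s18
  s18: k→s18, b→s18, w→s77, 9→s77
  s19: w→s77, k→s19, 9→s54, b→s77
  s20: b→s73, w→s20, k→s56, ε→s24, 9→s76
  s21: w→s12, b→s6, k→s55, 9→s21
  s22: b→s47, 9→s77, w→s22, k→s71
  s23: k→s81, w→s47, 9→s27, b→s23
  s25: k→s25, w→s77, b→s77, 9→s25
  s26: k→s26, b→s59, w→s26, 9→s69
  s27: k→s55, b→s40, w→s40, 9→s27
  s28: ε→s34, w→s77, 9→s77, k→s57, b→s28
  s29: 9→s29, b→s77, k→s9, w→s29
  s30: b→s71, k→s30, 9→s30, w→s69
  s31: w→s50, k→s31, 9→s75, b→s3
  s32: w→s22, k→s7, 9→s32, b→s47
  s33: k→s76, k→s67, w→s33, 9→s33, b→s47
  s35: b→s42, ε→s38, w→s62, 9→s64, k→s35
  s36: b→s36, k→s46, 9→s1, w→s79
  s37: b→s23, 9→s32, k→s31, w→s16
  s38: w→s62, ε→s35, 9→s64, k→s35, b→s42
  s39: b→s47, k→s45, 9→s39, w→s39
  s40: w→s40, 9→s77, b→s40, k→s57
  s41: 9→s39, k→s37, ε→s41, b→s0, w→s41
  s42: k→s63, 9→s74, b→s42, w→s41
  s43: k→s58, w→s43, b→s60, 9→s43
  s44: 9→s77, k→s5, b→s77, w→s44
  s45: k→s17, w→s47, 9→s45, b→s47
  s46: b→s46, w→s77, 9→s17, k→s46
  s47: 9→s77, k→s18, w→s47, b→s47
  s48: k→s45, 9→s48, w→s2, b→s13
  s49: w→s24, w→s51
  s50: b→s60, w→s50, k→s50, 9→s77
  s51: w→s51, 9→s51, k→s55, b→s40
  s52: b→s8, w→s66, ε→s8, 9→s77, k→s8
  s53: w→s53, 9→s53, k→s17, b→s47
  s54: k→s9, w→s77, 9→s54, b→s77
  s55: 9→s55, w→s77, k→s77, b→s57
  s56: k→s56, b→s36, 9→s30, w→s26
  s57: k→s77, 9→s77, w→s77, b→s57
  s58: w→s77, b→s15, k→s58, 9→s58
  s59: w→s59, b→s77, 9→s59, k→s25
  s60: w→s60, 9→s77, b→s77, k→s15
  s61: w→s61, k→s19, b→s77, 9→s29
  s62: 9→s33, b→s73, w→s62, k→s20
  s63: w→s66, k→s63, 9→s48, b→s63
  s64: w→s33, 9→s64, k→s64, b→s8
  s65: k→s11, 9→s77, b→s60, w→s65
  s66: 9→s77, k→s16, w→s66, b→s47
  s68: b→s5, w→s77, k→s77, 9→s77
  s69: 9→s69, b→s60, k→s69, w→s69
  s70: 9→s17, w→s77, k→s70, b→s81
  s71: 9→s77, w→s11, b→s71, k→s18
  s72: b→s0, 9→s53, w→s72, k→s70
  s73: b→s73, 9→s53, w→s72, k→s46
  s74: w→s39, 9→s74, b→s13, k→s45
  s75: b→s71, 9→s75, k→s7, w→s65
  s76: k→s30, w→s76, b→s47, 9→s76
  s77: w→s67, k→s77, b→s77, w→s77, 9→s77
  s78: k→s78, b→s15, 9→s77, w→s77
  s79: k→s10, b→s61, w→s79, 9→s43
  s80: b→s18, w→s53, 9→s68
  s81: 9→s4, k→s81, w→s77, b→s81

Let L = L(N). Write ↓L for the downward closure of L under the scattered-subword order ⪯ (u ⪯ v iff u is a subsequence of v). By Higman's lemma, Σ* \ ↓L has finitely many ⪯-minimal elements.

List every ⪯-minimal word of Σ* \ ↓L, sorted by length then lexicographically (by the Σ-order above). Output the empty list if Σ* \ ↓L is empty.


|Q|=82, |F|=76, |δ|=323 (7 ε).
min D↑ (75 st, q0=0, F={18}): 0:b→1,9→2,k→0,w→3 1:b→1,9→4,k→5,w→6 2:b→7,9→2,k→2,w→8 3:b→9,9→8,k→10,w→3 4:b→11,9→4,k→12,w→13 5:b→5,9→14,k→5,w→15 6:b→16,9→13,k→17,w→6 7:b→7,9→18,k→7,w→15 8:b→19,9→8,k→20,w→8 9:b→9,9→21,k→22,w→23 10:b→9,9→20,k→24,w→10 11:b→11,9→18,k→19,w→25 12:b→19,9→12,k→26,w→19 13:b→19,9→13,k→12,w→13 14:b→11,9→14,k→12,w→25 15:b→19,9→18,k→27,w→15 16:b→16,9→28,k→29,w→16 17:b→30,9→31,k→32,w→27 18:b→18,9→18,k→18,w→18 19:b→19,9→18,k→33,w→19 20:b→19,9→20,k→34,w→20 21:b→19,9→21,k→26,w→21 22:b→22,9→26,k→22,w→18 23:b→16,9→21,k→35,w→23 24:b→36,9→34,k→24,w→37 25:b→19,9→18,k→19,w→25 26:b→33,9→26,k→26,w→18 27:b→19,9→18,k→38,w→27 28:b→39,9→28,k→40,w→28 29:b→29,9→41,k→29,w→18 30:b→30,9→42,k→29,w→19 31:b→19,9→31,k→43,w→44 32:b→45,9→46,k→32,w→47 33:b→33,9→18,k→33,w→18 34:b→48,9→34,k→34,w→49 35:b→29,9→26,k→35,w→18 36:b→36,9→50,k→22,w→51 37:b→52,9→49,k→37,w→37 38:b→48,9→18,k→38,w→47 39:b→39,9→18,k→53,w→39 40:b→53,9→40,k→18,w→18 41:b→54,9→41,k→40,w→18 42:b→39,9→42,k→40,w→39 43:b→48,9→43,k→26,w→55 44:b→19,9→18,k→48,w→44 45:b→45,9→56,k→29,w→55 46:b→48,9→46,k→43,w→57 47:b→58,9→18,k→47,w→47 48:b→48,9→18,k→33,w→55 49:b→58,9→49,k→49,w→49 50:b→48,9→50,k→26,w→59 51:b→60,9→59,k→61,w→51 52:b→18,9→52,k→62,w→52 53:b→53,9→18,k→18,w→18 54:b→54,9→18,k→53,w→18 55:b→58,9→18,k→63,w→55 56:b→64,9→56,k→40,w→65 57:b→58,9→18,k→55,w→57 58:b→18,9→18,k→66,w→58 59:b→58,9→59,k→67,w→59 60:b→18,9→68,k→69,w→60 61:b→69,9→67,k→61,w→18 62:b→18,9→62,k→62,w→18 63:b→66,9→18,k→63,w→18 64:b→64,9→18,k→53,w→65 65:b→70,9→18,k→71,w→65 66:b→18,9→18,k→66,w→18 67:b→66,9→67,k→67,w→18 68:b→18,9→68,k→72,w→68 69:b→18,9→73,k→69,w→18 70:b→18,9→18,k→74,w→70 71:b→74,9→18,k→18,w→18 72:b→18,9→72,k→18,w→18 73:b→18,9→73,k→72,w→18 74:b→18,9→18,k→18,w→18 (ε-aug+det+¬).
'9b9': N↓-sim [80, 55, 26, 2] end={s67,s77} ∉↓L; 3/3 single-dels accept.
'bkw9': |S_i|=[80, 68, 52, 22, 2] end={s67,s77} ∉↓L; 4/4 single-dels accept.
'wbkw': |S_i|=[80, 70, 46, 22, 2] end={s67,s77} rej; 4/4 deletions ∈↓L.
'b9kkw': N↓-sim [80, 68, 44, 19, 8, 2] end={s67,s77} — reject; 5/5 single-dels accept.
'bwb9kk': run [80, 68, 57, 32, 19, 7, 2] end={s67,s77} ∉↓L; 6/6 single-dels accept.
'wkkwbb': N↓-sim [80, 70, 64, 47, 25, 13, 2] end={s67,s77} — reject; 6/6 deletions ∈↓L.
6 words, ⪯-incomp.

min(Σ*\↓L) = [9b9, bkw9, wbkw, b9kkw, bwb9kk, wkkwbb].


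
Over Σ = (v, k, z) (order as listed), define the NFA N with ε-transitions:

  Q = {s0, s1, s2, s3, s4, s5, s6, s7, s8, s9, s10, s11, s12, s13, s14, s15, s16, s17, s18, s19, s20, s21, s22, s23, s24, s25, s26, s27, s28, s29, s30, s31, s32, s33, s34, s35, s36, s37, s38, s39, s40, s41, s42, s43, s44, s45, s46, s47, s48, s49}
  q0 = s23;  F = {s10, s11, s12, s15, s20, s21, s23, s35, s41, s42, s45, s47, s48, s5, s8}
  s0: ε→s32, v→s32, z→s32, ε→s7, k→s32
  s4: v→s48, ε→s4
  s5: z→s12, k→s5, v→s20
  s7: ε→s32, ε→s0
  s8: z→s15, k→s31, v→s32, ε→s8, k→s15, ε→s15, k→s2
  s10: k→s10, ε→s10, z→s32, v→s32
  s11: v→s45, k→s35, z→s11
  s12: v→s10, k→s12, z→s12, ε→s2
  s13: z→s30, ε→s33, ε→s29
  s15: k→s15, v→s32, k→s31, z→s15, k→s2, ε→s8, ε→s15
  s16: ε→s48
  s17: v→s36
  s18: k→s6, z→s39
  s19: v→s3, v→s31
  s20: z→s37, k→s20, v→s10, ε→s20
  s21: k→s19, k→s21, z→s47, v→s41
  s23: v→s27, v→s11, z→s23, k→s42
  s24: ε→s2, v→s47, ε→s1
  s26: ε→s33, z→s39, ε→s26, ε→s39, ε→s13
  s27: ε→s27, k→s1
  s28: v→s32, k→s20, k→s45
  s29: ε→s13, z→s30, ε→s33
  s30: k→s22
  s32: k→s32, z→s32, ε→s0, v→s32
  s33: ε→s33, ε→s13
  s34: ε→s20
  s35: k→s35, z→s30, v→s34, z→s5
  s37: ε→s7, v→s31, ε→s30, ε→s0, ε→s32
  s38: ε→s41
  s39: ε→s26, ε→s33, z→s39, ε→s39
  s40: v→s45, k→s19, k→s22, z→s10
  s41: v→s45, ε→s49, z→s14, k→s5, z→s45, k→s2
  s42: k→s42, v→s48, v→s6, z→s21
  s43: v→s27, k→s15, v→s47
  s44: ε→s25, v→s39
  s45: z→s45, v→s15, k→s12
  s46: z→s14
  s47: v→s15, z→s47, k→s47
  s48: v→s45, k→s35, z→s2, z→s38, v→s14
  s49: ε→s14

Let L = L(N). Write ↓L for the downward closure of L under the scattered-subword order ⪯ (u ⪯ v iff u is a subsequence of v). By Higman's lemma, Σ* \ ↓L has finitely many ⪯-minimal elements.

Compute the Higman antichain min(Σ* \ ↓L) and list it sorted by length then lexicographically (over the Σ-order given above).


A = [vvvv, vkvz, kzzvv].

|Q|=50, |F|=15, |δ|=128 (39 ε).
min D↑ (15 st, q0=0, F={13}): 0:v→1,k→2,z→0 1:v→3,k→4,z→1 2:v→5,k→2,z→6 3:v→7,k→8,z→3 4:v→9,k→4,z→10 5:v→3,k→4,z→11 6:v→11,k→6,z→12 7:v→13,k→7,z→7 8:v→14,k→8,z→8 9:v→14,k→9,z→13 10:v→9,k→10,z→8 11:v→3,k→10,z→3 12:v→7,k→12,z→12 13:v→13,k→13,z→13 14:v→13,k→14,z→13 [Hopcroft].
'vvvv': N↓-sim [32, 27, 16, 8, 3] end={s0,s32,s7} — reject; 4/4 deletions ∈↓L.
'vkvz': N↓-sim [32, 27, 17, 10, 7] end={s0,s22,s30,s31,s32,s37,s7} ∉↓L; 4/4 deletions ∈↓L.
'kzzvv': |S_i|=[32, 29, 23, 15, 8, 3] end={s0,s32,s7} ∉↓L; 5/5 single-dels accept.
3 obstructions.


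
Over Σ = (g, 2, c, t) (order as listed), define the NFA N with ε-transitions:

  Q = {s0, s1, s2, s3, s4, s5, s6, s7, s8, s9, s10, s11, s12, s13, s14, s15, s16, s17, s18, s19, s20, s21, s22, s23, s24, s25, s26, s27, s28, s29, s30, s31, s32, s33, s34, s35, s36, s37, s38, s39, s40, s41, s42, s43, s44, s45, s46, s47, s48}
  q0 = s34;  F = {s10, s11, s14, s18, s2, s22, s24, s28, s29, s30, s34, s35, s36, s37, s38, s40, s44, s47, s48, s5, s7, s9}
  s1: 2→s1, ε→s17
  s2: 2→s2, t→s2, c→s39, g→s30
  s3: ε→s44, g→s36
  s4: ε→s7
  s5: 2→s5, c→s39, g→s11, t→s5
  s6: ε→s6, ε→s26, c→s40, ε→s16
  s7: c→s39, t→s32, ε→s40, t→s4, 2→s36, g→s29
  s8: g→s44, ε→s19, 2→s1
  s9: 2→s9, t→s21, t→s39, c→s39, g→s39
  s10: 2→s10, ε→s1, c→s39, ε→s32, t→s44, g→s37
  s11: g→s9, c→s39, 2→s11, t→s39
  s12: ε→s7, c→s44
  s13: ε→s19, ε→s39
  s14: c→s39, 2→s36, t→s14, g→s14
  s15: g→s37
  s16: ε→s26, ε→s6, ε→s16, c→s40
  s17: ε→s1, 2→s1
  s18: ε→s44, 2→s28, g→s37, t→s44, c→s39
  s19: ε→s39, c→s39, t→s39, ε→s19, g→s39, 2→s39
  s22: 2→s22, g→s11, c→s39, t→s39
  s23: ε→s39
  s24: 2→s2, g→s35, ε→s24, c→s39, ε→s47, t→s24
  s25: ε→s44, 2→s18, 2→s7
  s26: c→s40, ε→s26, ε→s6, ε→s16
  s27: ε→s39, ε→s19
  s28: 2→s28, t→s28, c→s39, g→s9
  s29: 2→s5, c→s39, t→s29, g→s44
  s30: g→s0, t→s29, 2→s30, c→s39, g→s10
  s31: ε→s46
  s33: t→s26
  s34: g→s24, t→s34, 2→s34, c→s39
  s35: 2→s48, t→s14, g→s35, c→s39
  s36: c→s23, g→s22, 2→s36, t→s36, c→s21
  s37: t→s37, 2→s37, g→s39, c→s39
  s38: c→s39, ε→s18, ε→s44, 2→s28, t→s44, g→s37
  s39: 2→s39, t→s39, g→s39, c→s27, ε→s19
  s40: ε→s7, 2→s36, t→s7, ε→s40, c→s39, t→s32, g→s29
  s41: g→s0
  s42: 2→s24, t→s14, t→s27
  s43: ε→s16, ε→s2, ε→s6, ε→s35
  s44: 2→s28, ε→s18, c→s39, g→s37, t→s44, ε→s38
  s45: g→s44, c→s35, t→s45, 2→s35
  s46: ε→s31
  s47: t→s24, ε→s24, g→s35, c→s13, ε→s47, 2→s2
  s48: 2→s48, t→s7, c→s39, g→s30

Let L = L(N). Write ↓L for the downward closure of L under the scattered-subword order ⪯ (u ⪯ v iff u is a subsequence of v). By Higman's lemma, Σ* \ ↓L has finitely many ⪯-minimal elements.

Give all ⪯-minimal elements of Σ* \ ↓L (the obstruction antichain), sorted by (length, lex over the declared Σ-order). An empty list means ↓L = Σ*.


min(Σ*\↓L) = [c, ggt2gt, g2gggg].

|Q|=49, |F|=22, |δ|=166 (44 ε).
min D↑ (19 st, q0=0, F={2}): 0:g→1,2→0,c→2,t→0 1:g→3,2→4,c→2,t→1 2:g→2,2→2,c→2,t→2 3:g→3,2→5,c→2,t→6 4:g→7,2→4,c→2,t→4 5:g→7,2→5,c→2,t→8 6:g→6,2→9,c→2,t→6 7:g→10,2→7,c→2,t→11 8:g→11,2→9,c→2,t→8 9:g→12,2→9,c→2,t→9 10:g→13,2→10,c→2,t→14 11:g→14,2→15,c→2,t→11 12:g→16,2→12,c→2,t→2 13:g→2,2→13,c→2,t→13 14:g→13,2→17,c→2,t→14 15:g→16,2→15,c→2,t→15 16:g→18,2→16,c→2,t→2 17:g→18,2→17,c→2,t→17 18:g→2,2→18,c→2,t→2 (ε-aug+det+¬).
'c': run [33, 6] end={s13,s19,s21,s23,s27,s39} ∉↓L; 1/1 deletions ∈↓L.
'ggt2gt': N↓-sim [33, 32, 28, 21, 12, 7, 4] end={s19,s21,s27,s39} — reject; 6/6 del acc.
'g2gggg': run [33, 32, 27, 20, 16, 6, 3] end={s19,s27,s39} rej; 6/6 del acc.
3 obstructions.


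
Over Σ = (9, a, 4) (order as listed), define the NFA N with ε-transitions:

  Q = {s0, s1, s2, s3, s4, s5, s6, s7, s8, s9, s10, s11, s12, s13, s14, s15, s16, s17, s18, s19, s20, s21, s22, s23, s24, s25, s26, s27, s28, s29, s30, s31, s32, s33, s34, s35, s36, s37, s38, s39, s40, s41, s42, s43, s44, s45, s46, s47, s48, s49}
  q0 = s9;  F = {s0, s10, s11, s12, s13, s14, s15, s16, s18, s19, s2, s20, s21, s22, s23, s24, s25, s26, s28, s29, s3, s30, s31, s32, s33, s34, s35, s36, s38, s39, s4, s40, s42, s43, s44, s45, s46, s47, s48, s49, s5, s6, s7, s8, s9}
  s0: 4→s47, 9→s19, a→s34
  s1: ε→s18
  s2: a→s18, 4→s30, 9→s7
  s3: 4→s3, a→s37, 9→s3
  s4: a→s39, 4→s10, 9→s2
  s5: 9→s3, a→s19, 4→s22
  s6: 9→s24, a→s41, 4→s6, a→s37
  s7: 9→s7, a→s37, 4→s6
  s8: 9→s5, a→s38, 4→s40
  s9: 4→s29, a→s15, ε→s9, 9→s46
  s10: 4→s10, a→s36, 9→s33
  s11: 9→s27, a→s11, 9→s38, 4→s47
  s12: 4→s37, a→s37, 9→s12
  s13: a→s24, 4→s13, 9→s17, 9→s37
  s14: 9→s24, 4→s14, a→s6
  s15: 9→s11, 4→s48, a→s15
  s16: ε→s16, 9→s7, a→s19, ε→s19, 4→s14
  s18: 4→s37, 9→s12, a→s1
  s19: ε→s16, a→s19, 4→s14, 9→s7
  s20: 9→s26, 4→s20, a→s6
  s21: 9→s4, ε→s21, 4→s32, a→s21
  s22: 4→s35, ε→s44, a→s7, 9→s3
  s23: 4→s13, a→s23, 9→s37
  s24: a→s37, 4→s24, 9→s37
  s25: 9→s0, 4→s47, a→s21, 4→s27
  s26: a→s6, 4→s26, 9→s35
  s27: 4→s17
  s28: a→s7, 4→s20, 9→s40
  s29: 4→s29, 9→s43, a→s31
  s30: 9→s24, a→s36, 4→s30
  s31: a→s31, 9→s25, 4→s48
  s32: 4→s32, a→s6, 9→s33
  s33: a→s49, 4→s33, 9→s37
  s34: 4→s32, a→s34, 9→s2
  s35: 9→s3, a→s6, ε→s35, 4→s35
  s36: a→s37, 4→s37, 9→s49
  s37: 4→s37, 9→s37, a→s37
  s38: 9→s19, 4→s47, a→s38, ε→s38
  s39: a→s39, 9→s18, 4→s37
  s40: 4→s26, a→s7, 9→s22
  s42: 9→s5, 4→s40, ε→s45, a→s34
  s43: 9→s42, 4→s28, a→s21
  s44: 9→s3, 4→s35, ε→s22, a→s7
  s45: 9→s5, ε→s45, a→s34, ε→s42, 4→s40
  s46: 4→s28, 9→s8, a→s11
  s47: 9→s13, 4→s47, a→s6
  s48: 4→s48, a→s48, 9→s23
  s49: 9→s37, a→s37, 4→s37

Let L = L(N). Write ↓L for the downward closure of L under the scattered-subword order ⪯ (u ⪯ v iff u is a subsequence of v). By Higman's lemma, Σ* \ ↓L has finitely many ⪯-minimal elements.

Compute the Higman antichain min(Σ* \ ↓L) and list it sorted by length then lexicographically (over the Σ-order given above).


|Q|=50, |F|=45, |δ|=156 (13 ε).
min D↑ (43 st, q0=0, F={26}): 0:9→1,a→2,4→3 1:9→4,a→5,4→6 2:9→5,a→2,4→7 3:9→8,a→9,4→3 4:9→10,a→11,4→12 5:9→11,a→5,4→13 6:9→12,a→14,4→15 7:9→16,a→7,4→7 8:9→17,a→18,4→6 9:9→19,a→9,4→7 10:9→20,a→21,4→22 11:9→21,a→11,4→13 12:9→22,a→14,4→23 13:9→24,a→25,4→13 14:9→14,a→26,4→25 15:9→23,a→25,4→15 16:9→26,a→16,4→24 17:9→10,a→27,4→12 18:9→28,a→18,4→29 19:9→30,a→18,4→13 20:9→20,a→26,4→20 21:9→14,a→21,4→31 22:9→20,a→14,4→32 23:9→32,a→25,4→23 24:9→26,a→33,4→24 25:9→33,a→26,4→25 26:9→26,a→26,4→26 27:9→34,a→27,4→29 28:9→34,a→35,4→36 29:9→37,a→25,4→29 30:9→21,a→27,4→13 31:9→33,a→25,4→31 32:9→20,a→25,4→32 33:9→26,a→26,4→33 34:9→14,a→38,4→39 35:9→38,a→35,4→26 36:9→37,a→40,4→36 37:9→26,a→41,4→37 38:9→42,a→38,4→26 39:9→33,a→40,4→39 40:9→41,a→26,4→26 41:9→26,a→26,4→26 42:9→42,a→26,4→26 [Hopcroft].
'94aa': N↓-sim [50, 45, 24, 7, 2] end={s37,s41} ∉↓L; 4/4 deletions ∈↓L.
'a499': |S_i|=[50, 34, 17, 7, 2] end={s17,s37} rej; 4/4 single-dels accept.
'9999a': run [50, 45, 37, 23, 9, 2] end={s37,s41} rej; 5/5 deletions ∈↓L.
'944a99': |S_i|=[50, 45, 24, 18, 6, 3, 1] end={s37} ∉↓L; 6/6 del acc.
'49a9a4': N↓-sim [50, 44, 41, 25, 17, 8, 1] end={s37} ∉↓L; 6/6 single-dels accept.
5 minimals (antichain).

Antichain: [94aa, a499, 9999a, 944a99, 49a9a4].


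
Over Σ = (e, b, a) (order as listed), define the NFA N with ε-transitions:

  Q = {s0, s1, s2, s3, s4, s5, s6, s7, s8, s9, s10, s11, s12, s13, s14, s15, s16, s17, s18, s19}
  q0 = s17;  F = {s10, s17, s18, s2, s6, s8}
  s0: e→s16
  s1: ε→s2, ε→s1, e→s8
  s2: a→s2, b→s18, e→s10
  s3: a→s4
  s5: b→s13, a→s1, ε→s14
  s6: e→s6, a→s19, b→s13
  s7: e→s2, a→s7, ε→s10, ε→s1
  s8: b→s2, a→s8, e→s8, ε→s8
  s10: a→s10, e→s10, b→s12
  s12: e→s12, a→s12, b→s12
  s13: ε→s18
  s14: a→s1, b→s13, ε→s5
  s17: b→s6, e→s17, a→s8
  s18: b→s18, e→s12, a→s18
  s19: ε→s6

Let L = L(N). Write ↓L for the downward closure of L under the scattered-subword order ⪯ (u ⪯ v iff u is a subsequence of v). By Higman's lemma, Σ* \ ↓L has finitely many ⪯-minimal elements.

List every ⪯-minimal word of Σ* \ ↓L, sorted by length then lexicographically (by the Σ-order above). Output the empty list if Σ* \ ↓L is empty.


Antichain: [bbe, abeb].

|Q|=20, |F|=6, |δ|=39 (9 ε).
min D↑ (7 st, q0=0, F={5}): 0:e→0,b→1,a→2 1:e→1,b→3,a→1 2:e→2,b→4,a→2 3:e→5,b→3,a→3 4:e→6,b→3,a→4 5:e→5,b→5,a→5 6:e→6,b→5,a→6.
'bbe': run [9, 7, 3, 1] end={s12} rej; 3/3 del acc.
'abeb': |S_i|=[9, 8, 5, 2, 1] end={s12} rej; 4/4 single-dels accept.
2 minimals (antichain).


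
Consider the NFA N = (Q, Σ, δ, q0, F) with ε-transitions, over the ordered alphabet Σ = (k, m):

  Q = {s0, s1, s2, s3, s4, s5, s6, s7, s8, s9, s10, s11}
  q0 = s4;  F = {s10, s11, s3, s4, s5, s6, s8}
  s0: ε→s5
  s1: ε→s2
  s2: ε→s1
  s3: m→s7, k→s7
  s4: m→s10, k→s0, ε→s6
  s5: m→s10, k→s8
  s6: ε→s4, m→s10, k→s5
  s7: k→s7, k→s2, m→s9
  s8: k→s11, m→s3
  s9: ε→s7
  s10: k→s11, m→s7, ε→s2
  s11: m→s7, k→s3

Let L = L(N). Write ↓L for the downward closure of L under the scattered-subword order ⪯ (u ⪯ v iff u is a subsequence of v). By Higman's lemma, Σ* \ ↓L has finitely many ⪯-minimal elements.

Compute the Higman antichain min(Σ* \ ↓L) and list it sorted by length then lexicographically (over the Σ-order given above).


|Q|=12, |F|=7, |δ|=24 (7 ε).
min D↑ (7 st, q0=0, F={5}): 0:k→1,m→2 1:k→3,m→2 2:k→4,m→5 3:k→4,m→6 4:k→6,m→5 5:k→5,m→5 6:k→5,m→5 (ε-aug+det+¬).
'mm': |S_i|=[12, 7, 4] end={s1,s2,s7,s9} — reject; 2/2 deletions ∈↓L.
'kkkm': run [12, 10, 7, 6, 4] end={s1,s2,s7,s9} rej; 4/4 del acc.
'kkmk': N↓-sim [12, 10, 7, 5, 4] end={s1,s2,s7,s9} rej; 4/4 deletions ∈↓L.
'mkkk': run [12, 7, 6, 5, 4] end={s1,s2,s7,s9} rej; 4/4 single-dels accept.
'kkkkk': N↓-sim [12, 10, 7, 6, 5, 4] end={s1,s2,s7,s9} ∉↓L; 5/5 single-dels accept.
5 obstructions.

A = [mm, kkkm, kkmk, mkkk, kkkkk].


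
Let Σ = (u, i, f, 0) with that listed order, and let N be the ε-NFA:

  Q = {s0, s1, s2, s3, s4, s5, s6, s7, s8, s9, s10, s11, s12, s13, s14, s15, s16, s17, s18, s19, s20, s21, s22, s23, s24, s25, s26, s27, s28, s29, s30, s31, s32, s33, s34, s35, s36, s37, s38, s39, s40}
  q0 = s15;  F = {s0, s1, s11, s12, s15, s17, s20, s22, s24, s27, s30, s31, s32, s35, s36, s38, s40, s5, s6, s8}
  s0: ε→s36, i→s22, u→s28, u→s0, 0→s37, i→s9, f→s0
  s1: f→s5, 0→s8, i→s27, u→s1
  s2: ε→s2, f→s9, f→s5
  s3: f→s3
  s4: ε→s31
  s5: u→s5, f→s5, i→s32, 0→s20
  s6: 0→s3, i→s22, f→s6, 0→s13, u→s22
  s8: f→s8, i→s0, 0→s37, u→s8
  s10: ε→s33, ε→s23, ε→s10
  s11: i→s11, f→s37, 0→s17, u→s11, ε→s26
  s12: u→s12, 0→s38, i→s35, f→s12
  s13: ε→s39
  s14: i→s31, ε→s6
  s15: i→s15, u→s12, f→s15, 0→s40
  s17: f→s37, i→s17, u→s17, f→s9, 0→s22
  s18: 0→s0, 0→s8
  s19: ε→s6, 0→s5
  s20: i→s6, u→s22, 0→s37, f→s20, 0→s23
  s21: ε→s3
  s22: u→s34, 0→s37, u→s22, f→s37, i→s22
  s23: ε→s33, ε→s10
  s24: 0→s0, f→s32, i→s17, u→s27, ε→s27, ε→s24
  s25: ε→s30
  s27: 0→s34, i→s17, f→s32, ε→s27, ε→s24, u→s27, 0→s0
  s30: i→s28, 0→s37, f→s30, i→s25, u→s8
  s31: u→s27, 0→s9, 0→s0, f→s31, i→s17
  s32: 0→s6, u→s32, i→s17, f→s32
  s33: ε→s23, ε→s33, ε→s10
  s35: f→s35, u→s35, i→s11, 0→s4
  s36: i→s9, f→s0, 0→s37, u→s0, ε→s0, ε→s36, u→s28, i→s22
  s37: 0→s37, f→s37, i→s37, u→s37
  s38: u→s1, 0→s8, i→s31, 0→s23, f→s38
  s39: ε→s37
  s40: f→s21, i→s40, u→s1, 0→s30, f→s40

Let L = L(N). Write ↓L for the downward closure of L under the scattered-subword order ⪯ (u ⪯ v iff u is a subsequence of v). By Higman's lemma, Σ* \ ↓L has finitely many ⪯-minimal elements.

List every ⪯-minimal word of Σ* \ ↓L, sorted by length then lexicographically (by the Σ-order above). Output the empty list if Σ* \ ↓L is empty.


min(Σ*\↓L) = [000, uiif, 0uf0uf].

|Q|=41, |F|=20, |δ|=128 (24 ε).
min D↑ (19 st, q0=0, F={12}): 0:u→1,i→0,f→0,0→2 1:u→1,i→3,f→1,0→4 2:u→5,i→2,f→2,0→6 3:u→3,i→7,f→3,0→8 4:u→5,i→8,f→4,0→9 5:u→5,i→10,f→11,0→9 6:u→9,i→6,f→6,0→12 7:u→7,i→7,f→12,0→13 8:u→10,i→13,f→8,0→14 9:u→9,i→14,f→9,0→12 10:u→10,i→13,f→15,0→14 11:u→11,i→15,f→11,0→16 12:u→12,i→12,f→12,0→12 13:u→13,i→13,f→12,0→17 14:u→14,i→17,f→14,0→12 15:u→15,i→13,f→15,0→18 16:u→17,i→18,f→16,0→12 17:u→17,i→17,f→12,0→12 18:u→17,i→17,f→18,0→12 [Hopcroft].
'000': run [34, 29, 18, 7] end={s10,s13,s23,s3,s33,s37,s39} rej; 3/3 deletions ∈↓L.
'uiif': run [34, 29, 20, 7, 2] end={s37,s9} rej; 4/4 del acc.
'0uf0uf': N↓-sim [34, 29, 22, 19, 11, 3, 1] end={s37} ∉↓L; 6/6 del acc.
3 obstructions.


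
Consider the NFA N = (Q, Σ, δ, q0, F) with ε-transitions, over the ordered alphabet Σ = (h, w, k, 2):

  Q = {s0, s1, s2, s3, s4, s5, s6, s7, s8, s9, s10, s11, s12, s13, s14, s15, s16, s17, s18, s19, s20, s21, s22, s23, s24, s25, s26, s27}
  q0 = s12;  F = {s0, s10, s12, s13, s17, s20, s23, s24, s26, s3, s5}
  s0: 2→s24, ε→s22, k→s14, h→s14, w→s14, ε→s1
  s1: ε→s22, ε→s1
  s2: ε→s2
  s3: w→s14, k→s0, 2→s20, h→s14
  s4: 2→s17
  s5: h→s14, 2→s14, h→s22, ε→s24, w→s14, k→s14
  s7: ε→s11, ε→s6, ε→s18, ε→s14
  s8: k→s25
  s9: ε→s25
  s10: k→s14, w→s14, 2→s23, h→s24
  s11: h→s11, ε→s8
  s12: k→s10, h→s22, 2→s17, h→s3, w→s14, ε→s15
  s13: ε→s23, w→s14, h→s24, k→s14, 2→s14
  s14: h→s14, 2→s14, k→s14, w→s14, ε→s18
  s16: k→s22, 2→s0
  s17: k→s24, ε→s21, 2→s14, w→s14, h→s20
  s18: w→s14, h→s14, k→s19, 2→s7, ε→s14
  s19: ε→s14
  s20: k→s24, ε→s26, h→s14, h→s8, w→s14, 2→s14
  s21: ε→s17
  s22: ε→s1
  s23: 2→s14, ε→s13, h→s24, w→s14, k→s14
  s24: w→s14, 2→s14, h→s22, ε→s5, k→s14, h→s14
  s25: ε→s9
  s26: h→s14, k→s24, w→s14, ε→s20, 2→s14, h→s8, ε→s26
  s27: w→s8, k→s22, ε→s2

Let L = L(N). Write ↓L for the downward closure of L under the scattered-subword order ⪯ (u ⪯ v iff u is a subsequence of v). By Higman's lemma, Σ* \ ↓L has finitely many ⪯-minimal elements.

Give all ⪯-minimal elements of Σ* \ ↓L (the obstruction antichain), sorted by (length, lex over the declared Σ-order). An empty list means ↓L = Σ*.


|Q|=28, |F|=11, |δ|=91 (27 ε).
min D↑ (9 st, q0=0, F={2}): 0:h→1,w→2,k→3,2→4 1:h→2,w→2,k→5,2→6 2:h→2,w→2,k→2,2→2 3:h→7,w→2,k→2,2→8 4:h→6,w→2,k→7,2→2 5:h→2,w→2,k→2,2→7 6:h→2,w→2,k→7,2→2 7:h→2,w→2,k→2,2→2 8:h→7,w→2,k→2,2→2 (ε-aug+det+¬).
'w': N↓-sim [24, 9] end={s11,s14,s18,s19,s25,s6,s7,s8,s9} rej; 1/1 deletions ∈↓L.
'hh': run [24, 17, 11] end={s1,s11,s14,s18,s19,s22,s25,s6,s7,s8,s9} — reject; 2/2 single-dels accept.
'kk': run [24, 17, 9] end={s11,s14,s18,s19,s25,s6,s7,s8,s9} — reject; 2/2 deletions ∈↓L.
'22': run [24, 19, 9] end={s11,s14,s18,s19,s25,s6,s7,s8,s9} rej; 2/2 del acc.
'kh2': run [24, 17, 13, 9] end={s11,s14,s18,s19,s25,s6,s7,s8,s9} rej; 3/3 single-dels accept.
'2kh': N↓-sim [24, 19, 13, 11] end={s1,s11,s14,s18,s19,s22,s25,s6,s7,s8,s9} — reject; 3/3 single-dels accept.
6 words, ⪯-incomp.

Antichain: [w, hh, kk, 22, kh2, 2kh].


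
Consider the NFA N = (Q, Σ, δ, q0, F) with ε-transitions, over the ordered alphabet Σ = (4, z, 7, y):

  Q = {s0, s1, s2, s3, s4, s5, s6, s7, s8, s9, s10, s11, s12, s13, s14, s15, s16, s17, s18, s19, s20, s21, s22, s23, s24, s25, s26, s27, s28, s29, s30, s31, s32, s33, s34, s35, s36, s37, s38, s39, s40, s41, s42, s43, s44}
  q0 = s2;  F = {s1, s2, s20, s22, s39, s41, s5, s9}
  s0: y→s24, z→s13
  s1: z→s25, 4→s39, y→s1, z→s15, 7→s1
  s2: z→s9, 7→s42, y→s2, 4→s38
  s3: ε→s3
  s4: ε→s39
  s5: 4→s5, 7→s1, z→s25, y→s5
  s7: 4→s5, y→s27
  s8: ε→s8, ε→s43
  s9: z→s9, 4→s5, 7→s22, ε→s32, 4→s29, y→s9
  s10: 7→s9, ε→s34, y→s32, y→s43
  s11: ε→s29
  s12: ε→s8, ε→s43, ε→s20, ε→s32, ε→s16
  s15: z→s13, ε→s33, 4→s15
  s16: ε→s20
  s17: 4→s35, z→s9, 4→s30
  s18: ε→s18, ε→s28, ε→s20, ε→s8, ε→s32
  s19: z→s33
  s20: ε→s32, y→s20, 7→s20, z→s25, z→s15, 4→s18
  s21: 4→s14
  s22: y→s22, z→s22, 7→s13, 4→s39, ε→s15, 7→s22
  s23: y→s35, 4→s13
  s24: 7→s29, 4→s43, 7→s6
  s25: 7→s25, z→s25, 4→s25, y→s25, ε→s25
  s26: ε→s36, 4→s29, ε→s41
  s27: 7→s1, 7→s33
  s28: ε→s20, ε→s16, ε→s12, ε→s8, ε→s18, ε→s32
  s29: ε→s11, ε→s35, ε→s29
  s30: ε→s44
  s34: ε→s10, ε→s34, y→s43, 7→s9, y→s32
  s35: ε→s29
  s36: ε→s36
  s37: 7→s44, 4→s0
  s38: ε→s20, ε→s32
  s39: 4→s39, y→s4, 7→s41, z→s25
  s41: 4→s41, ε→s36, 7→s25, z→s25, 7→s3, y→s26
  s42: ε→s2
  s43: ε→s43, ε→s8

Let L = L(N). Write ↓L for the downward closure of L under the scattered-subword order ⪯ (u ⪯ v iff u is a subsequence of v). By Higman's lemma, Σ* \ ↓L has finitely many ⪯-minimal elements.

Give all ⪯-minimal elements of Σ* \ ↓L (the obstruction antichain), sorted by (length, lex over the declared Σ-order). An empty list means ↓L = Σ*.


A = [4z, z7477].

|Q|=45, |F|=8, |δ|=112 (44 ε).
min D↑ (9 st, q0=0, F={3}): 0:4→1,z→2,7→0,y→0 1:4→1,z→3,7→1,y→1 2:4→4,z→2,7→5,y→2 3:4→3,z→3,7→3,y→3 4:4→4,z→3,7→6,y→4 5:4→7,z→5,7→5,y→5 6:4→7,z→3,7→6,y→6 7:4→7,z→3,7→8,y→7 8:4→8,z→3,7→3,y→8 [Hopcroft].
'4z': |S_i|=[28, 24, 4] end={s13,s15,s25,s33} ∉↓L; 2/2 deletions ∈↓L.
'z7477': |S_i|=[28, 18, 15, 13, 8, 2] end={s25,s3} — reject; 5/5 single-dels accept.
2 minimals (antichain).


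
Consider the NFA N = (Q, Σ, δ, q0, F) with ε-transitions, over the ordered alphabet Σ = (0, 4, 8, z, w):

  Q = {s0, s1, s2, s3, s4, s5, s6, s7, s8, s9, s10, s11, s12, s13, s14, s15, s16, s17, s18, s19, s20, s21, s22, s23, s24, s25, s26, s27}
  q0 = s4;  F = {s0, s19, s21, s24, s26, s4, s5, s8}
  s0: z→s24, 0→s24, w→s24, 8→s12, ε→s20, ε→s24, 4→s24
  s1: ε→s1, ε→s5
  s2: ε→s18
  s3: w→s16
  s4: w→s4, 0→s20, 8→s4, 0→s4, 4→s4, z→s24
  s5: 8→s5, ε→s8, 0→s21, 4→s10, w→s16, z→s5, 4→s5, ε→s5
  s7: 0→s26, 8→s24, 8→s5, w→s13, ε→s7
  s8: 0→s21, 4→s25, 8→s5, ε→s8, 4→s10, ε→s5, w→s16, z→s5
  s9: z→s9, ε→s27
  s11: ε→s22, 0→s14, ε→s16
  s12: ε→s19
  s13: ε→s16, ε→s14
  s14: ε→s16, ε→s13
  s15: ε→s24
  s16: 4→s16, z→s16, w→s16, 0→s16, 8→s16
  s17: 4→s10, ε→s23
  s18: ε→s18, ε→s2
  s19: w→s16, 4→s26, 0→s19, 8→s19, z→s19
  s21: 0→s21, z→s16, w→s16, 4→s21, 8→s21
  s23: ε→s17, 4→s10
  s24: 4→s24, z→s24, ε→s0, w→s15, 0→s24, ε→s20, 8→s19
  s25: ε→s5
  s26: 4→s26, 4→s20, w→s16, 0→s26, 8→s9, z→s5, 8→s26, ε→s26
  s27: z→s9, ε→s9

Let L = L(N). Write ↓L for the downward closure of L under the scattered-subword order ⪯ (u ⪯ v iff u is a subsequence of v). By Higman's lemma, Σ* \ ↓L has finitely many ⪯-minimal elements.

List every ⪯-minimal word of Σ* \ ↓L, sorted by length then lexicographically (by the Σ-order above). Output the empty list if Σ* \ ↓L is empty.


Antichain: [z8w, z84z0z].

|Q|=28, |F|=8, |δ|=88 (28 ε).
min D↑ (7 st, q0=0, F={4}): 0:0→0,4→0,8→0,z→1,w→0 1:0→1,4→1,8→2,z→1,w→1 2:0→2,4→3,8→2,z→2,w→4 3:0→3,4→3,8→3,z→5,w→4 4:0→4,4→4,8→4,z→4,w→4 5:0→6,4→5,8→5,z→5,w→4 6:0→6,4→6,8→6,z→4,w→4 (ε-aug+det+¬).
'z8w': run [16, 15, 12, 1] end={s16} ∉↓L; 3/3 del acc.
'z84z0z': |S_i|=[16, 15, 12, 10, 8, 2, 1] end={s16} — reject; 6/6 deletions ∈↓L.
2 words, ⪯-incomp.


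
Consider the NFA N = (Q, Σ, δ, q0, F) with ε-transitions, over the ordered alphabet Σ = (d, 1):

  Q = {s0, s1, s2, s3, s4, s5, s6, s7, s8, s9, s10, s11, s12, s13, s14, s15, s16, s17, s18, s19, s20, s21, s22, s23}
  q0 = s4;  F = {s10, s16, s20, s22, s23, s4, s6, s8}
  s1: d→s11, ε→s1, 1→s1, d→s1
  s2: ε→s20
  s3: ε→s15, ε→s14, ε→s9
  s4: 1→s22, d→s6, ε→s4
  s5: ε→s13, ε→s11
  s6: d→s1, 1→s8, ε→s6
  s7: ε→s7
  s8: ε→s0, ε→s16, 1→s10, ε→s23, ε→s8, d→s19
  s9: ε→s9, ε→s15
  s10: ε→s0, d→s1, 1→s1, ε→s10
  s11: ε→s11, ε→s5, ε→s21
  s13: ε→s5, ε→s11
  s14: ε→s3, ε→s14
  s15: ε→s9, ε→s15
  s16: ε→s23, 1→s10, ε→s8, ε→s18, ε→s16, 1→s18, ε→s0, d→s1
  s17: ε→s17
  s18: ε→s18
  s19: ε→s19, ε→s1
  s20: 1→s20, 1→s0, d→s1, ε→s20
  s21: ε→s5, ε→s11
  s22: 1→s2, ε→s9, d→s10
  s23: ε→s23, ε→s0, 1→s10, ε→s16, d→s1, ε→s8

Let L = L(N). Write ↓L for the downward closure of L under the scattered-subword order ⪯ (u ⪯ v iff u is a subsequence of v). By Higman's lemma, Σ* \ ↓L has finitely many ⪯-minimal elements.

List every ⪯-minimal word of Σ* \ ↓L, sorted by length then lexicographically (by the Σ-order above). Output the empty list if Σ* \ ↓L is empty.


min(Σ*\↓L) = [dd, 1d1, 11d, d111].

|Q|=24, |F|=8, |δ|=65 (44 ε).
min D↑ (7 st, q0=0, F={3}): 0:d→1,1→2 1:d→3,1→4 2:d→5,1→6 3:d→3,1→3 4:d→3,1→5 5:d→3,1→3 6:d→3,1→6 (ε-aug+det+¬).
'dd': run [19, 13, 6] end={s1,s11,s13,s19,s21,s5} ∉↓L; 2/2 deletions ∈↓L.
'1d1': |S_i|=[19, 17, 8, 5] end={s1,s11,s13,s21,s5} ∉↓L; 3/3 deletions ∈↓L.
'11d': N↓-sim [19, 17, 10, 5] end={s1,s11,s13,s21,s5} — reject; 3/3 single-dels accept.
'd111': |S_i|=[19, 13, 12, 8, 5] end={s1,s11,s13,s21,s5} — reject; 4/4 deletions ∈↓L.
4 words, ⪯-incomp.


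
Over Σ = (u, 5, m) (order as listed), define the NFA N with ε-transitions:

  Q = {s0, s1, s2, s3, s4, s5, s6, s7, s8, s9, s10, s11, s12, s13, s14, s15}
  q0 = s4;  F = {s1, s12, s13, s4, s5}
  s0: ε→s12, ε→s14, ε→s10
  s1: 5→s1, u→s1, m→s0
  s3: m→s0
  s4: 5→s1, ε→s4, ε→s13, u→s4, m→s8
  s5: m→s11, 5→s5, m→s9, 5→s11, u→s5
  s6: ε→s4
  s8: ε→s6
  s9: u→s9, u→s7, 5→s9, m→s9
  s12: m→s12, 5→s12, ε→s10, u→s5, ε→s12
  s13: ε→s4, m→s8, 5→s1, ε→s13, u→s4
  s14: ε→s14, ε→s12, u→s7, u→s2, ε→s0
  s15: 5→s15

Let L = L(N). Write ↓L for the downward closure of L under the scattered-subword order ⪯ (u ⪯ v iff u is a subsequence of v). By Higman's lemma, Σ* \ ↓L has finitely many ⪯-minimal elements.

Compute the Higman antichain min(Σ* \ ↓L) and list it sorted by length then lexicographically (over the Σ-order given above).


min(Σ*\↓L) = [5mum].

|Q|=16, |F|=5, |δ|=39 (14 ε).
min D↑ (5 st, q0=0, F={4}): 0:u→0,5→1,m→0 1:u→1,5→1,m→2 2:u→3,5→2,m→2 3:u→3,5→3,m→4 4:u→4,5→4,m→4.
'5mum': |S_i|=[14, 10, 9, 5, 3] end={s11,s7,s9} ∉↓L; 4/4 del acc.
1 words, ⪯-incomp.


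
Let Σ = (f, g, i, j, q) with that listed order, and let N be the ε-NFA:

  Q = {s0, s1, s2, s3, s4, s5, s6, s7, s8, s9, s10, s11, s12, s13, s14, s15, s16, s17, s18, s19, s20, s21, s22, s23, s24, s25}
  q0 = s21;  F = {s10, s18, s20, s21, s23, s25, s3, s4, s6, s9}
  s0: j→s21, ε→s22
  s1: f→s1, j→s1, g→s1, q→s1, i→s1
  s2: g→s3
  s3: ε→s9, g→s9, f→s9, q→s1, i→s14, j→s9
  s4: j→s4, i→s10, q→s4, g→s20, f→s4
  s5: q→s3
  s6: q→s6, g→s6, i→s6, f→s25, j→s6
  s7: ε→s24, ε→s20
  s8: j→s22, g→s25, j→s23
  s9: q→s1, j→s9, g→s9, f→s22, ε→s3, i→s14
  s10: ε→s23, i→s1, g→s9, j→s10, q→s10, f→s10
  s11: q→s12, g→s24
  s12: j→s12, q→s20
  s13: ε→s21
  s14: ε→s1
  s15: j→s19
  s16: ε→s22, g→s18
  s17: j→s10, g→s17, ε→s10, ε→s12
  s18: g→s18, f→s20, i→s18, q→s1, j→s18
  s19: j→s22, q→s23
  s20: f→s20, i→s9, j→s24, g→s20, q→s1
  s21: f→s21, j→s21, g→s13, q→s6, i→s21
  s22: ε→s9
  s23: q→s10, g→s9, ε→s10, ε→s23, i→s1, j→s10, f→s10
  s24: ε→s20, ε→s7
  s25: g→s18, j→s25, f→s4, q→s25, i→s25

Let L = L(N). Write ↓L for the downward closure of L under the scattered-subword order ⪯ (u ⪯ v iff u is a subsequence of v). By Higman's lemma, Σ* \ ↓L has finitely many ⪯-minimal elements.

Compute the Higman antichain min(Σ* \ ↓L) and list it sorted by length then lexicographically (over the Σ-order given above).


A = [qfgq, qffii].

|Q|=26, |F|=10, |δ|=87 (16 ε).
min D↑ (9 st, q0=0, F={7}): 0:f→0,g→0,i→0,j→0,q→1 1:f→2,g→1,i→1,j→1,q→1 2:f→3,g→4,i→2,j→2,q→2 3:f→3,g→5,i→6,j→3,q→3 4:f→5,g→4,i→4,j→4,q→7 5:f→5,g→5,i→8,j→5,q→7 6:f→6,g→8,i→7,j→6,q→6 7:f→7,g→7,i→7,j→7,q→7 8:f→8,g→8,i→7,j→8,q→7.
'qfgq': |S_i|=[16, 14, 13, 9, 1] end={s1} ∉↓L; 4/4 deletions ∈↓L.
'qffii': N↓-sim [16, 14, 13, 11, 7, 2] end={s1,s14} rej; 5/5 single-dels accept.
2 minimals (antichain).
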